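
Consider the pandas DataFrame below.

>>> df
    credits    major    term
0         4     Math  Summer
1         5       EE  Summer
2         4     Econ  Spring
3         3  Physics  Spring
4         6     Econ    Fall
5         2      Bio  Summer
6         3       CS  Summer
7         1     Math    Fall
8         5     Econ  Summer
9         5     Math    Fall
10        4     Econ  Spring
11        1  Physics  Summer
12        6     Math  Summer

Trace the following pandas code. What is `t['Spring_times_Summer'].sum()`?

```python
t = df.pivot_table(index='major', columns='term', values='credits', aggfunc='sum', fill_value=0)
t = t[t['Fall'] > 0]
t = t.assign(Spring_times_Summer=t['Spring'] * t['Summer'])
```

40

pivot: rows=major, cols=term, sum(credits):
term     Fall  Spring  Summer
major                        
Bio         0       0       2
CS          0       0       3
EE          0       0       5
Econ        6       8       5
Math        6       0      10
Physics     0       3       1
filter rows where Fall > 0:
term   Fall  Spring  Summer
major                      
Econ      6       8       5
Math      6       0      10
add column Spring_times_Summer = t['Spring'] * t['Summer']:
term   Fall  Spring  Summer  Spring_times_Summer
major                                           
Econ      6       8       5                   40
Math      6       0      10                    0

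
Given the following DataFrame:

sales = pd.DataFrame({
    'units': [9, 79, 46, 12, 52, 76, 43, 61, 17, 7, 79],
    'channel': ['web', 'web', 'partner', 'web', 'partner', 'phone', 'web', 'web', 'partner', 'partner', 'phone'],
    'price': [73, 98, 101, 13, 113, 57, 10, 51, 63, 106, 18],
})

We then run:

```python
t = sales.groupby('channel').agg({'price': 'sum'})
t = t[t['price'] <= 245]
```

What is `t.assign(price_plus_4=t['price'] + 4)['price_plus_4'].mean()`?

group by channel, sum of price:
         price
channel       
partner    383
phone       75
web        245
filter rows where price <= 245:
         price
channel       
phone       75
web        245
add column price_plus_4 = t['price'] + 4:
         price  price_plus_4
channel                     
phone       75            79
web        245           249

164.0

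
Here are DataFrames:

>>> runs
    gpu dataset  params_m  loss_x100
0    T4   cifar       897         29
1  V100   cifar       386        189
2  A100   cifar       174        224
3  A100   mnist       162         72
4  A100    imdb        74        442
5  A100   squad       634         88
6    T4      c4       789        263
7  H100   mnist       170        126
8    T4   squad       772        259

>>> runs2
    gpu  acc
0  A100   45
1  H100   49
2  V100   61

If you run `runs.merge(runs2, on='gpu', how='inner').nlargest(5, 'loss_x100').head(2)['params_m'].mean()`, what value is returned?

124.0

merge on 'gpu' (how='inner') → 6 rows:
    gpu dataset  params_m  loss_x100  acc
0  V100   cifar       386        189   61
1  A100   cifar       174        224   45
2  A100   mnist       162         72   45
3  A100    imdb        74        442   45
4  A100   squad       634         88   45
5  H100   mnist       170        126   49
take 5 rows with largest loss_x100:
    gpu dataset  params_m  loss_x100  acc
3  A100    imdb        74        442   45
1  A100   cifar       174        224   45
0  V100   cifar       386        189   61
5  H100   mnist       170        126   49
4  A100   squad       634         88   45
take first 2 rows:
    gpu dataset  params_m  loss_x100  acc
3  A100    imdb        74        442   45
1  A100   cifar       174        224   45
So mean() = 124.0.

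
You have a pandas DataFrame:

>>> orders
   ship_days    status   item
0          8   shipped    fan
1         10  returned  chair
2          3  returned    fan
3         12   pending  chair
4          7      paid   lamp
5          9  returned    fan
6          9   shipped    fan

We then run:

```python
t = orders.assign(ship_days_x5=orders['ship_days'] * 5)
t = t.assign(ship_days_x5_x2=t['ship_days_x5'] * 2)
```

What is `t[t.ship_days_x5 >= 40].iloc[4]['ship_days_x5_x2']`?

90

add column ship_days_x5 = orders['ship_days'] * 5:
   ship_days    status   item  ship_days_x5
0          8   shipped    fan            40
1         10  returned  chair            50
2          3  returned    fan            15
3         12   pending  chair            60
4          7      paid   lamp            35
5          9  returned    fan            45
6          9   shipped    fan            45
add column ship_days_x5_x2 = t['ship_days_x5'] * 2:
   ship_days    status   item  ship_days_x5  ship_days_x5_x2
0          8   shipped    fan            40               80
1         10  returned  chair            50              100
2          3  returned    fan            15               30
3         12   pending  chair            60              120
4          7      paid   lamp            35               70
5          9  returned    fan            45               90
6          9   shipped    fan            45               90
filter rows where ship_days_x5 >= 40:
   ship_days    status   item  ship_days_x5  ship_days_x5_x2
0          8   shipped    fan            40               80
1         10  returned  chair            50              100
3         12   pending  chair            60              120
5          9  returned    fan            45               90
6          9   shipped    fan            45               90
Finally, value at position 4, column 'ship_days_x5_x2' = 90.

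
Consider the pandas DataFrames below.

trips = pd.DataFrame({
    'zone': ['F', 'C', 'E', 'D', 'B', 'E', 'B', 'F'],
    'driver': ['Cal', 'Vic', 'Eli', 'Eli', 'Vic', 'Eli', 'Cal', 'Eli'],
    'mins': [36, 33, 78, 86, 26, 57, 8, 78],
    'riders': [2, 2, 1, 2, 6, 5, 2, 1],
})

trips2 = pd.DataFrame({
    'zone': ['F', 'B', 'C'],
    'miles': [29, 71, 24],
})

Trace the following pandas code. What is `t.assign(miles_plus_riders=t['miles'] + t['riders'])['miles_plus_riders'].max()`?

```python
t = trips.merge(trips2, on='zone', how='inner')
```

77

merge on 'zone' (how='inner') → 5 rows:
  zone driver  mins  riders  miles
0    F    Cal    36       2     29
1    C    Vic    33       2     24
2    B    Vic    26       6     71
3    B    Cal     8       2     71
4    F    Eli    78       1     29
add column miles_plus_riders = t['miles'] + t['riders']:
  zone driver  mins  riders  miles  miles_plus_riders
0    F    Cal    36       2     29                 31
1    C    Vic    33       2     24                 26
2    B    Vic    26       6     71                 77
3    B    Cal     8       2     71                 73
4    F    Eli    78       1     29                 30
The max of column 'miles_plus_riders' is 77.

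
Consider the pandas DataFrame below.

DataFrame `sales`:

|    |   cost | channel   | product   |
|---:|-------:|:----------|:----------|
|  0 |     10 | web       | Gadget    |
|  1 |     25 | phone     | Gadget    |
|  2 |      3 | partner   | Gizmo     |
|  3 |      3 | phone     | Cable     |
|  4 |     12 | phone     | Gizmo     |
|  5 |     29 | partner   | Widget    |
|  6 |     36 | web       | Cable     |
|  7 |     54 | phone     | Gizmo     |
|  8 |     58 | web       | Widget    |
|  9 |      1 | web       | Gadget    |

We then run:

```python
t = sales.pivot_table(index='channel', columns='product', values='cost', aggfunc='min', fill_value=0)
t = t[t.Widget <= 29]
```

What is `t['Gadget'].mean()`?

pivot: rows=channel, cols=product, min(cost):
product  Cable  Gadget  Gizmo  Widget
channel                              
partner      0       0      3      29
phone        3      25     12       0
web         36       1      0      58
filter rows where Widget <= 29:
product  Cable  Gadget  Gizmo  Widget
channel                              
partner      0       0      3      29
phone        3      25     12       0
Then the mean of column 'Gadget': 12.5

12.5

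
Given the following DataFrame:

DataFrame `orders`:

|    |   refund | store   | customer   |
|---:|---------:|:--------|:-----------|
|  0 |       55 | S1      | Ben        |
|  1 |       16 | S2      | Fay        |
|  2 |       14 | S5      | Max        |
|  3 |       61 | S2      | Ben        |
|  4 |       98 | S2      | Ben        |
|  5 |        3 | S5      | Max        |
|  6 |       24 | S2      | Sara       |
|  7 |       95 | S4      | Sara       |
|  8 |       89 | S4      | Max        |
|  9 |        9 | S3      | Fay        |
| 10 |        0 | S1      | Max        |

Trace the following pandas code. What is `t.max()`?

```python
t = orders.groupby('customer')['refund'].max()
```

98

group by customer, max of refund:
customer
Ben     98
Fay     16
Max     89
Sara    95
Name: refund, dtype: int64
max of the resulting series → 98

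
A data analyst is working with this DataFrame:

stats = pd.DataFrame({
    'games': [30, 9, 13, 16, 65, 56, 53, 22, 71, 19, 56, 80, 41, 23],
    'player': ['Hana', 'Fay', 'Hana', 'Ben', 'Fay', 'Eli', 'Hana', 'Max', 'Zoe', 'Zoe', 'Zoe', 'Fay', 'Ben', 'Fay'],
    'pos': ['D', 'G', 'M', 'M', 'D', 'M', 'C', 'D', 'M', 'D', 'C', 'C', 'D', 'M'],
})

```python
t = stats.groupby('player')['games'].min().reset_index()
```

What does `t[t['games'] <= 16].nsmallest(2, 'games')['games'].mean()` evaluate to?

11.0

group by player, min of games:
player
Ben     16
Eli     56
Fay      9
Hana    13
Max     22
Zoe     19
Name: games, dtype: int64
reset_index():
  player  games
0    Ben     16
1    Eli     56
2    Fay      9
3   Hana     13
4    Max     22
5    Zoe     19
filter rows where games <= 16:
  player  games
0    Ben     16
2    Fay      9
3   Hana     13
take 2 rows with smallest games:
  player  games
2    Fay      9
3   Hana     13
Then the mean of column 'games': 11.0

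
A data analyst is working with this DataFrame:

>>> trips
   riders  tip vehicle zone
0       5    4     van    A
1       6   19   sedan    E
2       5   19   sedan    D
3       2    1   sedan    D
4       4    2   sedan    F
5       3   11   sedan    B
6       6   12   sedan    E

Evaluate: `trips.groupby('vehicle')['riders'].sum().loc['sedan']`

group by vehicle, sum of riders:
vehicle
sedan    26
van       5
Name: riders, dtype: int64
Finally, value at index 'sedan' = 26.

26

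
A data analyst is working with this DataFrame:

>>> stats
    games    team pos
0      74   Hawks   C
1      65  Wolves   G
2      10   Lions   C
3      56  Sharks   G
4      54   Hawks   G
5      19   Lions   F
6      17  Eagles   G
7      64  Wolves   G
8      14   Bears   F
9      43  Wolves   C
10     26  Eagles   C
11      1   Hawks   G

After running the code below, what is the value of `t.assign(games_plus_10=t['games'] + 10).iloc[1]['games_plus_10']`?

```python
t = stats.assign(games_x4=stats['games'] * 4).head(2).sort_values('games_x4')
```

add column games_x4 = stats['games'] * 4:
    games    team pos  games_x4
0      74   Hawks   C       296
1      65  Wolves   G       260
2      10   Lions   C        40
3      56  Sharks   G       224
4      54   Hawks   G       216
5      19   Lions   F        76
6      17  Eagles   G        68
7      64  Wolves   G       256
8      14   Bears   F        56
9      43  Wolves   C       172
10     26  Eagles   C       104
11      1   Hawks   G         4
take first 2 rows:
   games    team pos  games_x4
0     74   Hawks   C       296
1     65  Wolves   G       260
sort by games_x4:
   games    team pos  games_x4
1     65  Wolves   G       260
0     74   Hawks   C       296
add column games_plus_10 = t['games'] + 10:
   games    team pos  games_x4  games_plus_10
1     65  Wolves   G       260             75
0     74   Hawks   C       296             84

84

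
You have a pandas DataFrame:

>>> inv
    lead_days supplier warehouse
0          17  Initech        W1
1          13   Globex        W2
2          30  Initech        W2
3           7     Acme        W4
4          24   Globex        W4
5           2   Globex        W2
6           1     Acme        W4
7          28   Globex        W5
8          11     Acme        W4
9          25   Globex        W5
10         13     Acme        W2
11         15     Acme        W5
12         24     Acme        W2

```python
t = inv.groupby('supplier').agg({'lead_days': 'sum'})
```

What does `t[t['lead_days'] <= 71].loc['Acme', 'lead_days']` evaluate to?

group by supplier, sum of lead_days:
          lead_days
supplier           
Acme             71
Globex           92
Initech          47
filter rows where lead_days <= 71:
          lead_days
supplier           
Acme             71
Initech          47
So loc['Acme', 'lead_days'] = 71.

71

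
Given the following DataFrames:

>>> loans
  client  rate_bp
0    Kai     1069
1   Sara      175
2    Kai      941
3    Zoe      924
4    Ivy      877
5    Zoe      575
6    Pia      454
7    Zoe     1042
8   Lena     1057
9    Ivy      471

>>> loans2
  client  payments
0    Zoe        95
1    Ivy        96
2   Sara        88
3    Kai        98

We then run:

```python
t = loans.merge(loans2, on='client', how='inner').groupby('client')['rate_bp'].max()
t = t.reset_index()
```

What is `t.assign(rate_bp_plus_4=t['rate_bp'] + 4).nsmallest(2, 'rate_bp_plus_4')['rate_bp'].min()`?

merge on 'client' (how='inner') → 8 rows:
  client  rate_bp  payments
0    Kai     1069        98
1   Sara      175        88
2    Kai      941        98
3    Zoe      924        95
4    Ivy      877        96
5    Zoe      575        95
6    Zoe     1042        95
7    Ivy      471        96
group by client, max of rate_bp:
client
Ivy      877
Kai     1069
Sara     175
Zoe     1042
Name: rate_bp, dtype: int64
reset_index():
  client  rate_bp
0    Ivy      877
1    Kai     1069
2   Sara      175
3    Zoe     1042
add column rate_bp_plus_4 = t['rate_bp'] + 4:
  client  rate_bp  rate_bp_plus_4
0    Ivy      877             881
1    Kai     1069            1073
2   Sara      175             179
3    Zoe     1042            1046
take 2 rows with smallest rate_bp_plus_4:
  client  rate_bp  rate_bp_plus_4
2   Sara      175             179
0    Ivy      877             881
min of column 'rate_bp' → 175

175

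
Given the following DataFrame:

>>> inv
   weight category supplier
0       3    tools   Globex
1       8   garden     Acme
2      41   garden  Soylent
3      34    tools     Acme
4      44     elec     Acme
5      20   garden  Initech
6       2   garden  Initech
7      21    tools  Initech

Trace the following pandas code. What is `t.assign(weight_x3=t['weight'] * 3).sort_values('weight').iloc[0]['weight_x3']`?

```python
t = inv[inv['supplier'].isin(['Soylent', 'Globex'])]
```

9

filter rows where supplier in ['Soylent', 'Globex']:
   weight category supplier
0       3    tools   Globex
2      41   garden  Soylent
add column weight_x3 = t['weight'] * 3:
   weight category supplier  weight_x3
0       3    tools   Globex          9
2      41   garden  Soylent        123
sort by weight:
   weight category supplier  weight_x3
0       3    tools   Globex          9
2      41   garden  Soylent        123
Then the value at position 0, column 'weight_x3': 9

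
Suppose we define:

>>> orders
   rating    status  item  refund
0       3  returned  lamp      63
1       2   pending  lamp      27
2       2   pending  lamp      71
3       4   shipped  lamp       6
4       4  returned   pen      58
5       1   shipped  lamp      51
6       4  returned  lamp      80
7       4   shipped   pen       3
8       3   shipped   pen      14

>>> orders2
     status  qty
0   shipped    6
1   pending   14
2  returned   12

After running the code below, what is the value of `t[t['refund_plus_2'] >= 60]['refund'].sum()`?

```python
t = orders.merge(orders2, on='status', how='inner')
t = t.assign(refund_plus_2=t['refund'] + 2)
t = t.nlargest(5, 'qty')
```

merge on 'status' (how='inner') → 9 rows:
   rating    status  item  refund  qty
0       3  returned  lamp      63   12
1       2   pending  lamp      27   14
2       2   pending  lamp      71   14
3       4   shipped  lamp       6    6
4       4  returned   pen      58   12
5       1   shipped  lamp      51    6
6       4  returned  lamp      80   12
7       4   shipped   pen       3    6
8       3   shipped   pen      14    6
add column refund_plus_2 = t['refund'] + 2:
   rating    status  item  refund  qty  refund_plus_2
0       3  returned  lamp      63   12             65
1       2   pending  lamp      27   14             29
2       2   pending  lamp      71   14             73
3       4   shipped  lamp       6    6              8
4       4  returned   pen      58   12             60
5       1   shipped  lamp      51    6             53
6       4  returned  lamp      80   12             82
7       4   shipped   pen       3    6              5
8       3   shipped   pen      14    6             16
take 5 rows with largest qty:
   rating    status  item  refund  qty  refund_plus_2
1       2   pending  lamp      27   14             29
2       2   pending  lamp      71   14             73
0       3  returned  lamp      63   12             65
4       4  returned   pen      58   12             60
6       4  returned  lamp      80   12             82
filter rows where refund_plus_2 >= 60:
   rating    status  item  refund  qty  refund_plus_2
2       2   pending  lamp      71   14             73
0       3  returned  lamp      63   12             65
4       4  returned   pen      58   12             60
6       4  returned  lamp      80   12             82
Reading off the sum of column 'refund', we get 272.

272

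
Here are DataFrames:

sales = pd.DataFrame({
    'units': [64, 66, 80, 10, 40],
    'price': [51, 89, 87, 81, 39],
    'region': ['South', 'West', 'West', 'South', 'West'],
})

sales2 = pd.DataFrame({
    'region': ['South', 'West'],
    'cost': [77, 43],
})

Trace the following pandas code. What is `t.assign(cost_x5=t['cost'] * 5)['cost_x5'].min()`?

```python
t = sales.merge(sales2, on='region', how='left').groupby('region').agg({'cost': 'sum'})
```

645

merge on 'region' (how='left') → 5 rows:
   units  price region  cost
0     64     51  South    77
1     66     89   West    43
2     80     87   West    43
3     10     81  South    77
4     40     39   West    43
group by region, sum of cost:
        cost
region      
South    154
West     129
add column cost_x5 = t['cost'] * 5:
        cost  cost_x5
region               
South    154      770
West     129      645
Taking the min of column 'cost_x5' gives 645.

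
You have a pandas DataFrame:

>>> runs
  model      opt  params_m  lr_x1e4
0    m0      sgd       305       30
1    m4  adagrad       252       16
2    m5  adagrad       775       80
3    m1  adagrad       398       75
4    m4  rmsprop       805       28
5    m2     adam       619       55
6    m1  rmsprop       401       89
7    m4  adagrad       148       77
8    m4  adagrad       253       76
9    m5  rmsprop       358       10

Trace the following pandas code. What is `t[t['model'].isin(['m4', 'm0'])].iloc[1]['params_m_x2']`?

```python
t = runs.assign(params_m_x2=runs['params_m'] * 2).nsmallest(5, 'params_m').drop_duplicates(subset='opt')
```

add column params_m_x2 = runs['params_m'] * 2:
  model      opt  params_m  lr_x1e4  params_m_x2
0    m0      sgd       305       30          610
1    m4  adagrad       252       16          504
2    m5  adagrad       775       80         1550
3    m1  adagrad       398       75          796
4    m4  rmsprop       805       28         1610
5    m2     adam       619       55         1238
6    m1  rmsprop       401       89          802
7    m4  adagrad       148       77          296
8    m4  adagrad       253       76          506
9    m5  rmsprop       358       10          716
take 5 rows with smallest params_m:
  model      opt  params_m  lr_x1e4  params_m_x2
7    m4  adagrad       148       77          296
1    m4  adagrad       252       16          504
8    m4  adagrad       253       76          506
0    m0      sgd       305       30          610
9    m5  rmsprop       358       10          716
drop duplicate opt (keep=first):
  model      opt  params_m  lr_x1e4  params_m_x2
7    m4  adagrad       148       77          296
0    m0      sgd       305       30          610
9    m5  rmsprop       358       10          716
filter rows where model in ['m4', 'm0']:
  model      opt  params_m  lr_x1e4  params_m_x2
7    m4  adagrad       148       77          296
0    m0      sgd       305       30          610
value at position 1, column 'params_m_x2' → 610

610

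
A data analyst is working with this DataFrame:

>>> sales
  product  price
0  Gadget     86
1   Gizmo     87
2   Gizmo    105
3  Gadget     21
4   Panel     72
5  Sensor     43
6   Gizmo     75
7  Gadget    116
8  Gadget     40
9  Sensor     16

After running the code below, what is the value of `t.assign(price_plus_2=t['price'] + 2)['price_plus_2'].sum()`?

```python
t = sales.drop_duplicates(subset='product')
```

296

drop duplicate product (keep=first):
  product  price
0  Gadget     86
1   Gizmo     87
4   Panel     72
5  Sensor     43
add column price_plus_2 = t['price'] + 2:
  product  price  price_plus_2
0  Gadget     86            88
1   Gizmo     87            89
4   Panel     72            74
5  Sensor     43            45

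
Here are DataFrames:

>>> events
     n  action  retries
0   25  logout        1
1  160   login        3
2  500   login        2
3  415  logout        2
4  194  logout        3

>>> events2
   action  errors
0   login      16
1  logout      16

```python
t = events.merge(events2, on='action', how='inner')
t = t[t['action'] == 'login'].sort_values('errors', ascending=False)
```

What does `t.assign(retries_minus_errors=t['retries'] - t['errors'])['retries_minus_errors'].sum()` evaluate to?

merge on 'action' (how='inner') → 5 rows:
     n  action  retries  errors
0   25  logout        1      16
1  160   login        3      16
2  500   login        2      16
3  415  logout        2      16
4  194  logout        3      16
filter rows where action == 'login':
     n action  retries  errors
1  160  login        3      16
2  500  login        2      16
sort by errors descending:
     n action  retries  errors
1  160  login        3      16
2  500  login        2      16
add column retries_minus_errors = t['retries'] - t['errors']:
     n action  retries  errors  retries_minus_errors
1  160  login        3      16                   -13
2  500  login        2      16                   -14
Hence -27.

-27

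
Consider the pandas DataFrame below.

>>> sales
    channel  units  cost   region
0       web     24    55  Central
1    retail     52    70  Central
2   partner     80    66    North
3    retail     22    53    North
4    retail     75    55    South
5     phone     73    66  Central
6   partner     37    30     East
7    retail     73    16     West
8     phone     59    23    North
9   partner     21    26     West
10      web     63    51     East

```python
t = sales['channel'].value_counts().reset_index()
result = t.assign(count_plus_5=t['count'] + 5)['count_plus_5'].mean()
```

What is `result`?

value_counts of channel:
channel
retail     4
partner    3
web        2
phone      2
Name: count, dtype: int64
reset_index():
   channel  count
0   retail      4
1  partner      3
2      web      2
3    phone      2
add column count_plus_5 = t['count'] + 5:
   channel  count  count_plus_5
0   retail      4             9
1  partner      3             8
2      web      2             7
3    phone      2             7
Hence 7.75.

7.75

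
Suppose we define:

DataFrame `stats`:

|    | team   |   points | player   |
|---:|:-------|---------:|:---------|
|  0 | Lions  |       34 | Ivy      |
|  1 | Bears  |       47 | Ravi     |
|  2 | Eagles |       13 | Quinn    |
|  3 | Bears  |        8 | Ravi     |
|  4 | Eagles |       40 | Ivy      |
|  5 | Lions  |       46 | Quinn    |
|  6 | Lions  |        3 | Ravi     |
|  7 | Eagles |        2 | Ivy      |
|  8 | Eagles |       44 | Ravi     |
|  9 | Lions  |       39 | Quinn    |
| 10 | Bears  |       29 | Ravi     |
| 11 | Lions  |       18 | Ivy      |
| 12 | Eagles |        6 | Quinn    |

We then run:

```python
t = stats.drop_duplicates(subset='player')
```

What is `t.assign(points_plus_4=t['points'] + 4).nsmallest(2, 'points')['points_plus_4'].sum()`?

55

drop duplicate player (keep=first):
     team  points player
0   Lions      34    Ivy
1   Bears      47   Ravi
2  Eagles      13  Quinn
add column points_plus_4 = t['points'] + 4:
     team  points player  points_plus_4
0   Lions      34    Ivy             38
1   Bears      47   Ravi             51
2  Eagles      13  Quinn             17
take 2 rows with smallest points:
     team  points player  points_plus_4
2  Eagles      13  Quinn             17
0   Lions      34    Ivy             38
Taking the sum of column 'points_plus_4' gives 55.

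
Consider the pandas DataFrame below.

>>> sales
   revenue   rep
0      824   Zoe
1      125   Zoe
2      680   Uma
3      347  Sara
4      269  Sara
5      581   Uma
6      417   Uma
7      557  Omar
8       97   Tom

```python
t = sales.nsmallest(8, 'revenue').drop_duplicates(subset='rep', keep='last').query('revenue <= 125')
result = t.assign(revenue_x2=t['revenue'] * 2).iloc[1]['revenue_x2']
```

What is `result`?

250

take 8 rows with smallest revenue:
   revenue   rep
8       97   Tom
1      125   Zoe
4      269  Sara
3      347  Sara
6      417   Uma
7      557  Omar
5      581   Uma
2      680   Uma
drop duplicate rep (keep=last):
   revenue   rep
8       97   Tom
1      125   Zoe
3      347  Sara
7      557  Omar
2      680   Uma
filter rows where revenue <= 125:
   revenue  rep
8       97  Tom
1      125  Zoe
add column revenue_x2 = t['revenue'] * 2:
   revenue  rep  revenue_x2
8       97  Tom         194
1      125  Zoe         250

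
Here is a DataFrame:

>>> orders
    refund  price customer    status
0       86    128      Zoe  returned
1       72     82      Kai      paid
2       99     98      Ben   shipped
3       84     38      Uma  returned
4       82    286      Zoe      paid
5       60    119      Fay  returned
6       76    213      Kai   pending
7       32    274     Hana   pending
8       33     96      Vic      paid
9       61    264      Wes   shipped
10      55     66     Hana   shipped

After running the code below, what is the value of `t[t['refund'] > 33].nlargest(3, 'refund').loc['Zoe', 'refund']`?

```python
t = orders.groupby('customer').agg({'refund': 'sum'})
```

168

group by customer, sum of refund:
          refund
customer        
Ben           99
Fay           60
Hana          87
Kai          148
Uma           84
Vic           33
Wes           61
Zoe          168
filter rows where refund > 33:
          refund
customer        
Ben           99
Fay           60
Hana          87
Kai          148
Uma           84
Wes           61
Zoe          168
take 3 rows with largest refund:
          refund
customer        
Zoe          168
Kai          148
Ben           99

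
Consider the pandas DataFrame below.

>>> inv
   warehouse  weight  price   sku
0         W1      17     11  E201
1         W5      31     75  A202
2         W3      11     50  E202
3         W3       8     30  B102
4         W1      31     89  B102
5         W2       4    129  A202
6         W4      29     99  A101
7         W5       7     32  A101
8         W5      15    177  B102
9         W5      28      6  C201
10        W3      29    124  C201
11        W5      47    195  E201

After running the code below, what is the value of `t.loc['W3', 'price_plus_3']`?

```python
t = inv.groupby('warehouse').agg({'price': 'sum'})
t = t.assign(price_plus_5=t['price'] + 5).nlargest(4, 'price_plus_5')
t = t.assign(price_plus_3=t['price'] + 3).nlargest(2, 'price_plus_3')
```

group by warehouse, sum of price:
           price
warehouse       
W1           100
W2           129
W3           204
W4            99
W5           485
add column price_plus_5 = t['price'] + 5:
           price  price_plus_5
warehouse                     
W1           100           105
W2           129           134
W3           204           209
W4            99           104
W5           485           490
take 4 rows with largest price_plus_5:
           price  price_plus_5
warehouse                     
W5           485           490
W3           204           209
W2           129           134
W1           100           105
add column price_plus_3 = t['price'] + 3:
           price  price_plus_5  price_plus_3
warehouse                                   
W5           485           490           488
W3           204           209           207
W2           129           134           132
W1           100           105           103
take 2 rows with largest price_plus_3:
           price  price_plus_5  price_plus_3
warehouse                                   
W5           485           490           488
W3           204           209           207

207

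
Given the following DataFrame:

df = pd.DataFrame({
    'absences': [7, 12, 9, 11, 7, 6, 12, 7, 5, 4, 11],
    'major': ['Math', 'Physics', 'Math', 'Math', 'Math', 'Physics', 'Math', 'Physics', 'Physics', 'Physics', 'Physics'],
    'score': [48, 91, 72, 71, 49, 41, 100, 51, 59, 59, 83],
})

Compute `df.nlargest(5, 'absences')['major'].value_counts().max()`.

take 5 rows with largest absences:
    absences    major  score
1         12  Physics     91
6         12     Math    100
3         11     Math     71
10        11  Physics     83
2          9     Math     72
value_counts of major:
major
Math       3
Physics    2
Name: count, dtype: int64

3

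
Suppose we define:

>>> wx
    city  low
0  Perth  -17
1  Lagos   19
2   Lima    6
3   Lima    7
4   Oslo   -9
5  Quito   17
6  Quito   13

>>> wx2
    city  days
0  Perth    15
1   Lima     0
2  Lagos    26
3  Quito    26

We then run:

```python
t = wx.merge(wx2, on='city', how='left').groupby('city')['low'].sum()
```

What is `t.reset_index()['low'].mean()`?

merge on 'city' (how='left') → 7 rows:
    city  low  days
0  Perth  -17  15.0
1  Lagos   19  26.0
2   Lima    6   0.0
3   Lima    7   0.0
4   Oslo   -9   NaN
5  Quito   17  26.0
6  Quito   13  26.0
group by city, sum of low:
city
Lagos    19
Lima     13
Oslo     -9
Perth   -17
Quito    30
Name: low, dtype: int64
reset_index():
    city  low
0  Lagos   19
1   Lima   13
2   Oslo   -9
3  Perth  -17
4  Quito   30
mean of column 'low' → 7.2

7.2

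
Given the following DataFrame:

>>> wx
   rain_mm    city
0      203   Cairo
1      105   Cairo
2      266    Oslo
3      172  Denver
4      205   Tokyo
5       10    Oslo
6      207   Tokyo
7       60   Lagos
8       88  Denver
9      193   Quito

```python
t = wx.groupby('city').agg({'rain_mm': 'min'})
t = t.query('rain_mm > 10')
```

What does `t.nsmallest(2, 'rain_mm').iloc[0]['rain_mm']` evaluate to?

group by city, min of rain_mm:
        rain_mm
city           
Cairo       105
Denver       88
Lagos        60
Oslo         10
Quito       193
Tokyo       205
filter rows where rain_mm > 10:
        rain_mm
city           
Cairo       105
Denver       88
Lagos        60
Quito       193
Tokyo       205
take 2 rows with smallest rain_mm:
        rain_mm
city           
Lagos        60
Denver       88

60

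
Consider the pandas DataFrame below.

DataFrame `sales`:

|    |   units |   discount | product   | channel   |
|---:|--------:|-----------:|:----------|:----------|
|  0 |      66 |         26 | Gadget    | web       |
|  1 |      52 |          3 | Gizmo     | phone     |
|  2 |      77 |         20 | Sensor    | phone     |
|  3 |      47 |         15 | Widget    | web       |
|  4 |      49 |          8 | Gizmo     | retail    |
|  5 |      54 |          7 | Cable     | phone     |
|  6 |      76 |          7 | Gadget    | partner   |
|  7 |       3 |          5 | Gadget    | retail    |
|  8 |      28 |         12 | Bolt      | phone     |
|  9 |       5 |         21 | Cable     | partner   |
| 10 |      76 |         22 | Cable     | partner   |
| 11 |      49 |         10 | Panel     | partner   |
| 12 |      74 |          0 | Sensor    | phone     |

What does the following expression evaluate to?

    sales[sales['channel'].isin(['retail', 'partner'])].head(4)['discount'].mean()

10.25

filter rows where channel in ['retail', 'partner']:
    units  discount product  channel
4      49         8   Gizmo   retail
6      76         7  Gadget  partner
7       3         5  Gadget   retail
9       5        21   Cable  partner
10     76        22   Cable  partner
11     49        10   Panel  partner
take first 4 rows:
   units  discount product  channel
4     49         8   Gizmo   retail
6     76         7  Gadget  partner
7      3         5  Gadget   retail
9      5        21   Cable  partner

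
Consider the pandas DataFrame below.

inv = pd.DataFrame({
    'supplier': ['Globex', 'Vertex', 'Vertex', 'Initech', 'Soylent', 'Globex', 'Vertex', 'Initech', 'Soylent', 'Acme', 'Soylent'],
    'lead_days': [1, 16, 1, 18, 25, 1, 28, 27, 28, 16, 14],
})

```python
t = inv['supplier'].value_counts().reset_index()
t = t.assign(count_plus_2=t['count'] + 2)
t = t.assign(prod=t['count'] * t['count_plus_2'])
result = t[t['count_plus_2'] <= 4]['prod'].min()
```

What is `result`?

3

value_counts of supplier:
supplier
Vertex     3
Soylent    3
Globex     2
Initech    2
Acme       1
Name: count, dtype: int64
reset_index():
  supplier  count
0   Vertex      3
1  Soylent      3
2   Globex      2
3  Initech      2
4     Acme      1
add column count_plus_2 = t['count'] + 2:
  supplier  count  count_plus_2
0   Vertex      3             5
1  Soylent      3             5
2   Globex      2             4
3  Initech      2             4
4     Acme      1             3
add column prod = t['count'] * t['count_plus_2']:
  supplier  count  count_plus_2  prod
0   Vertex      3             5    15
1  Soylent      3             5    15
2   Globex      2             4     8
3  Initech      2             4     8
4     Acme      1             3     3
filter rows where count_plus_2 <= 4:
  supplier  count  count_plus_2  prod
2   Globex      2             4     8
3  Initech      2             4     8
4     Acme      1             3     3
Taking the min of column 'prod' gives 3.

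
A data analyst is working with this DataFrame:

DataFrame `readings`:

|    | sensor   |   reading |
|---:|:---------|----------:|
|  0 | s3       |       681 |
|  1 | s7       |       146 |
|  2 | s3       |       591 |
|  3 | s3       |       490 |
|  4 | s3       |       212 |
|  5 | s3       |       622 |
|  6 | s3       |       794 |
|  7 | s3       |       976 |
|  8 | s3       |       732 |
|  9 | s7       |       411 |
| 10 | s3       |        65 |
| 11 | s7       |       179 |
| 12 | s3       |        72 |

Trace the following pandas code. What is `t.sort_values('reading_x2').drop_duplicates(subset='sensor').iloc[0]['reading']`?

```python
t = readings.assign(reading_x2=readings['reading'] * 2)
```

65

add column reading_x2 = readings['reading'] * 2:
   sensor  reading  reading_x2
0      s3      681        1362
1      s7      146         292
2      s3      591        1182
3      s3      490         980
4      s3      212         424
5      s3      622        1244
6      s3      794        1588
7      s3      976        1952
8      s3      732        1464
9      s7      411         822
10     s3       65         130
11     s7      179         358
12     s3       72         144
sort by reading_x2:
   sensor  reading  reading_x2
10     s3       65         130
12     s3       72         144
1      s7      146         292
11     s7      179         358
4      s3      212         424
9      s7      411         822
3      s3      490         980
2      s3      591        1182
5      s3      622        1244
0      s3      681        1362
8      s3      732        1464
6      s3      794        1588
7      s3      976        1952
drop duplicate sensor (keep=first):
   sensor  reading  reading_x2
10     s3       65         130
1      s7      146         292
Finally, value at position 0, column 'reading' = 65.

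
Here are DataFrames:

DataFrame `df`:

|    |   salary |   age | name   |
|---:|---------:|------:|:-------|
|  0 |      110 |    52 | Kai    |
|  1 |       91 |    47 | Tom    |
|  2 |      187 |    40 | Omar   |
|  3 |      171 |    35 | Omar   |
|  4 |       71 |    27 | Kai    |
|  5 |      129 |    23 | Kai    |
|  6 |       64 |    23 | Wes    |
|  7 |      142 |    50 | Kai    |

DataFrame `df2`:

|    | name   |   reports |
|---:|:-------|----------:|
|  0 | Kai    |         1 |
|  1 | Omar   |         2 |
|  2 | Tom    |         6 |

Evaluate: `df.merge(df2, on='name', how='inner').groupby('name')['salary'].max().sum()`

merge on 'name' (how='inner') → 7 rows:
   salary  age  name  reports
0     110   52   Kai        1
1      91   47   Tom        6
2     187   40  Omar        2
3     171   35  Omar        2
4      71   27   Kai        1
5     129   23   Kai        1
6     142   50   Kai        1
group by name, max of salary:
name
Kai     142
Omar    187
Tom      91
Name: salary, dtype: int64
So sum() = 420.

420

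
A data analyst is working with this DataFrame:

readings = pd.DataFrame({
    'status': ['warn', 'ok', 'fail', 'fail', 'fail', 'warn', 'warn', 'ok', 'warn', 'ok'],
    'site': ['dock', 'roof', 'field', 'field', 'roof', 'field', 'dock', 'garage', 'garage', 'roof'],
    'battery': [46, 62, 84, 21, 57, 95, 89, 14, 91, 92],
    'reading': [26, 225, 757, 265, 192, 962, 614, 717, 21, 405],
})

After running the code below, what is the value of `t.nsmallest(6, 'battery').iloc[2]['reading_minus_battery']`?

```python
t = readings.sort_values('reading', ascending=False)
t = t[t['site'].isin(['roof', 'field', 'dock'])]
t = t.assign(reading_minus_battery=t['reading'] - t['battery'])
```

135

sort by reading descending:
  status    site  battery  reading
5   warn   field       95      962
2   fail   field       84      757
7     ok  garage       14      717
6   warn    dock       89      614
9     ok    roof       92      405
3   fail   field       21      265
1     ok    roof       62      225
4   fail    roof       57      192
0   warn    dock       46       26
8   warn  garage       91       21
filter rows where site in ['roof', 'field', 'dock']:
  status   site  battery  reading
5   warn  field       95      962
2   fail  field       84      757
6   warn   dock       89      614
9     ok   roof       92      405
3   fail  field       21      265
1     ok   roof       62      225
4   fail   roof       57      192
0   warn   dock       46       26
add column reading_minus_battery = t['reading'] - t['battery']:
  status   site  battery  reading  reading_minus_battery
5   warn  field       95      962                    867
2   fail  field       84      757                    673
6   warn   dock       89      614                    525
9     ok   roof       92      405                    313
3   fail  field       21      265                    244
1     ok   roof       62      225                    163
4   fail   roof       57      192                    135
0   warn   dock       46       26                    -20
take 6 rows with smallest battery:
  status   site  battery  reading  reading_minus_battery
3   fail  field       21      265                    244
0   warn   dock       46       26                    -20
4   fail   roof       57      192                    135
1     ok   roof       62      225                    163
2   fail  field       84      757                    673
6   warn   dock       89      614                    525
Reading off the value at position 2, column 'reading_minus_battery', we get 135.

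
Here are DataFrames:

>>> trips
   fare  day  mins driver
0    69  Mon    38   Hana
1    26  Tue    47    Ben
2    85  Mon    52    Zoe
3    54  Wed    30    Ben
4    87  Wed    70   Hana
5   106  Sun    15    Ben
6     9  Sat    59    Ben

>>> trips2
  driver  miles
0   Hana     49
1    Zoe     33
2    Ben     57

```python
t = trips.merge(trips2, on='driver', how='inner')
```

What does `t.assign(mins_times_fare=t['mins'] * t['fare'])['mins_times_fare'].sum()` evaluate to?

18095

merge on 'driver' (how='inner') → 7 rows:
   fare  day  mins driver  miles
0    69  Mon    38   Hana     49
1    26  Tue    47    Ben     57
2    85  Mon    52    Zoe     33
3    54  Wed    30    Ben     57
4    87  Wed    70   Hana     49
5   106  Sun    15    Ben     57
6     9  Sat    59    Ben     57
add column mins_times_fare = t['mins'] * t['fare']:
   fare  day  mins driver  miles  mins_times_fare
0    69  Mon    38   Hana     49             2622
1    26  Tue    47    Ben     57             1222
2    85  Mon    52    Zoe     33             4420
3    54  Wed    30    Ben     57             1620
4    87  Wed    70   Hana     49             6090
5   106  Sun    15    Ben     57             1590
6     9  Sat    59    Ben     57              531
Hence 18095.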